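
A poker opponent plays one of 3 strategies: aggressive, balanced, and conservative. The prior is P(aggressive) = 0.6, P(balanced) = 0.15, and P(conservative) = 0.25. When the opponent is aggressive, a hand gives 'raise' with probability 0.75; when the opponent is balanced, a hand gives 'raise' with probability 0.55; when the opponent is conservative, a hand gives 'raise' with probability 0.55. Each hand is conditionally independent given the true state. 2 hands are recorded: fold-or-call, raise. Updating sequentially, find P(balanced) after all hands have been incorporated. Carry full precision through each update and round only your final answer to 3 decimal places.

After 'fold-or-call': normaliser = 0.25·0.6000 + 0.45·0.1500 + 0.45·0.2500; P(aggressive) ≈ 0.4545, P(balanced) ≈ 0.2045, P(conservative) ≈ 0.3409
After 'raise': normaliser = 0.75·0.4545 + 0.55·0.2045 + 0.55·0.3409; P(aggressive) ≈ 0.5319, P(balanced) ≈ 0.1755, P(conservative) ≈ 0.2926

0.176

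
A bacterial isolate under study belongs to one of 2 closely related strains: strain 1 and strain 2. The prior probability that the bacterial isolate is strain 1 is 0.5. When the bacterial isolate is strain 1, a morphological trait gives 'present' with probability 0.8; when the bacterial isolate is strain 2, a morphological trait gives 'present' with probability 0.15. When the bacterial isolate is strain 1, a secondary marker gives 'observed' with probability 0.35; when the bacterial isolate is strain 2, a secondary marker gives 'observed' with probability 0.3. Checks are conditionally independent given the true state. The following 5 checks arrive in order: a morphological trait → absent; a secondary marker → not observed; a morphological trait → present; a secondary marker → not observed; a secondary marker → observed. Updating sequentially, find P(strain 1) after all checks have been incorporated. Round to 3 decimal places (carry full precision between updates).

After a morphological trait='absent': P(strain 1) = 0.2·0.5000 / (0.2·0.5000 + 0.85·0.5000) ≈ 0.1905
After a secondary marker='not observed': P(strain 1) = 0.65·0.1905 / (0.65·0.1905 + 0.7·0.8095) ≈ 0.1793
After a morphological trait='present': P(strain 1) = 0.8·0.1793 / (0.8·0.1793 + 0.15·0.8207) ≈ 0.5382
After a secondary marker='not observed': P(strain 1) = 0.65·0.5382 / (0.65·0.5382 + 0.7·0.4618) ≈ 0.5197
After a secondary marker='observed': P(strain 1) = 0.35·0.5197 / (0.35·0.5197 + 0.3·0.4803) ≈ 0.5580

0.558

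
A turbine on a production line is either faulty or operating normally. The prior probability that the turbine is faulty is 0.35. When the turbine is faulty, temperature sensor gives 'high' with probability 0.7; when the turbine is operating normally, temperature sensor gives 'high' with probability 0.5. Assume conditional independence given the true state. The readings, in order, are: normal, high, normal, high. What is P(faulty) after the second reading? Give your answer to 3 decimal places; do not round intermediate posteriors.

After 'normal': P(faulty) = 0.3·0.3500 / (0.3·0.3500 + 0.5·0.6500) ≈ 0.2442
After 'high': P(faulty) = 0.7·0.2442 / (0.7·0.2442 + 0.5·0.7558) ≈ 0.3114

0.311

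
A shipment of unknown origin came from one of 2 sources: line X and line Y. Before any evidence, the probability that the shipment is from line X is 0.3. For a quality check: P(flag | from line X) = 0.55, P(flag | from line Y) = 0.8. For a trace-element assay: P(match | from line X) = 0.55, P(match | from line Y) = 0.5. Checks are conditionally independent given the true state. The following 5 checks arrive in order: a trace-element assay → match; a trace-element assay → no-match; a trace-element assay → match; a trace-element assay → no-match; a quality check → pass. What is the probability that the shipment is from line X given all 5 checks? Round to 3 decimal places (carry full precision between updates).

0.486

Apply Bayes' rule sequentially, carrying P(line X) forward.
After a trace-element assay='match': P(line X) = 0.55·0.3000 / (0.55·0.3000 + 0.5·0.7000) ≈ 0.3204
After a trace-element assay='no-match': P(line X) = 0.45·0.3204 / (0.45·0.3204 + 0.5·0.6796) ≈ 0.2979
After a trace-element assay='match': P(line X) = 0.55·0.2979 / (0.55·0.2979 + 0.5·0.7021) ≈ 0.3182
After a trace-element assay='no-match': P(line X) = 0.45·0.3182 / (0.45·0.3182 + 0.5·0.6818) ≈ 0.2958
After a quality check='pass': P(line X) = 0.45·0.2958 / (0.45·0.2958 + 0.2·0.7042) ≈ 0.4859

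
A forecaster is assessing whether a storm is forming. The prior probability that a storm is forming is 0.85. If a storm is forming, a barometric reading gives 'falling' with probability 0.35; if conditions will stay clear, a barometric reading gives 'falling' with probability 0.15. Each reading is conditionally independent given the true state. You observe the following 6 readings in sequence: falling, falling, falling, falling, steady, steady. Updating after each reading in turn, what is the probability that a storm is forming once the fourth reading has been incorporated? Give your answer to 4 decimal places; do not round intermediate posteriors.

0.9941

Each posterior becomes the prior for the next update.
After 'falling': P(storm) = 0.35·0.8500 / (0.35·0.8500 + 0.15·0.1500) ≈ 0.9297
After 'falling': P(storm) = 0.35·0.9297 / (0.35·0.9297 + 0.15·0.0703) ≈ 0.9686
After 'falling': P(storm) = 0.35·0.9686 / (0.35·0.9686 + 0.15·0.0314) ≈ 0.9863
After 'falling': P(storm) = 0.35·0.9863 / (0.35·0.9863 + 0.15·0.0137) ≈ 0.9941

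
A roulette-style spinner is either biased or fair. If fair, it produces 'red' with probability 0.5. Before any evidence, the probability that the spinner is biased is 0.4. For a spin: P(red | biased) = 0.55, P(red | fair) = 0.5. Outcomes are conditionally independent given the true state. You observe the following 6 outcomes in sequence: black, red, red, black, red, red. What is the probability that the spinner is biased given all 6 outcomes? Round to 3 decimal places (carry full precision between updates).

After 'black': P(biased) = 0.45·0.4000 / (0.45·0.4000 + 0.5·0.6000) ≈ 0.3750
After 'red': P(biased) = 0.55·0.3750 / (0.55·0.3750 + 0.5·0.6250) ≈ 0.3976
After 'red': P(biased) = 0.55·0.3976 / (0.55·0.3976 + 0.5·0.6024) ≈ 0.4206
After 'black': P(biased) = 0.45·0.4206 / (0.45·0.4206 + 0.5·0.5794) ≈ 0.3952
After 'red': P(biased) = 0.55·0.3952 / (0.55·0.3952 + 0.5·0.6048) ≈ 0.4182
After 'red': P(biased) = 0.55·0.4182 / (0.55·0.4182 + 0.5·0.5818) ≈ 0.4415

0.442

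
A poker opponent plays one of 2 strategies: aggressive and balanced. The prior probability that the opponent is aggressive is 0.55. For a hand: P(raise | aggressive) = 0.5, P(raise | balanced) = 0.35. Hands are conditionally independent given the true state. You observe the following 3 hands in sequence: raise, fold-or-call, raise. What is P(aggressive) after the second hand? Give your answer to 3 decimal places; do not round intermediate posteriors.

0.573

After 'raise': P(aggressive) = 0.5·0.5500 / (0.5·0.5500 + 0.35·0.4500) ≈ 0.6358
After 'fold-or-call': P(aggressive) = 0.5·0.6358 / (0.5·0.6358 + 0.65·0.3642) ≈ 0.5732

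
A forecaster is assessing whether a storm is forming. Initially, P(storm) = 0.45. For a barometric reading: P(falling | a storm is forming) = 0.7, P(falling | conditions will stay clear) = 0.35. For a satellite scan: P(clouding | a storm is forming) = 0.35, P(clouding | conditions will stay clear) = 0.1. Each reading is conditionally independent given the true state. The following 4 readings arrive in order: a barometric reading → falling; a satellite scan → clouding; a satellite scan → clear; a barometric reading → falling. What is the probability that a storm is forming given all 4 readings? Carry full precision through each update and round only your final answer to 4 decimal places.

Apply Bayes' rule sequentially, carrying P(storm) forward.
After a barometric reading='falling': P(storm) = 0.7·0.4500 / (0.7·0.4500 + 0.35·0.5500) ≈ 0.6207
After a satellite scan='clouding': P(storm) = 0.35·0.6207 / (0.35·0.6207 + 0.1·0.3793) ≈ 0.8514
After a satellite scan='clear': P(storm) = 0.65·0.8514 / (0.65·0.8514 + 0.9·0.1486) ≈ 0.8053
After a barometric reading='falling': P(storm) = 0.7·0.8053 / (0.7·0.8053 + 0.35·0.1947) ≈ 0.8922

0.8922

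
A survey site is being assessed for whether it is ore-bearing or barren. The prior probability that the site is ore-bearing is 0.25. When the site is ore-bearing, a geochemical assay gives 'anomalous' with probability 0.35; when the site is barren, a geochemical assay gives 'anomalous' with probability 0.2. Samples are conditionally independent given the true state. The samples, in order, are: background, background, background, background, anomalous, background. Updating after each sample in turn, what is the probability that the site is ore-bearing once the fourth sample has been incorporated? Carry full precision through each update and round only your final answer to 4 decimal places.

After 'background': P(ore) = 0.65·0.2500 / (0.65·0.2500 + 0.8·0.7500) ≈ 0.2131
After 'background': P(ore) = 0.65·0.2131 / (0.65·0.2131 + 0.8·0.7869) ≈ 0.1804
After 'background': P(ore) = 0.65·0.1804 / (0.65·0.1804 + 0.8·0.8196) ≈ 0.1517
After 'background': P(ore) = 0.65·0.1517 / (0.65·0.1517 + 0.8·0.8483) ≈ 0.1268

0.1268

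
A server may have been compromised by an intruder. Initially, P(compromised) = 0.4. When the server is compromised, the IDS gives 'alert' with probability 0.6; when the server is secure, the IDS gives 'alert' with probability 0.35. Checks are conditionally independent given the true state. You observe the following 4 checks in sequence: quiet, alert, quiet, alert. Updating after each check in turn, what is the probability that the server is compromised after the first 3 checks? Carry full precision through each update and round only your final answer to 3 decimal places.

0.302

Apply Bayes' rule sequentially, carrying P(compromised) forward.
After 'quiet': P(compromised) = 0.4·0.4000 / (0.4·0.4000 + 0.65·0.6000) ≈ 0.2909
After 'alert': P(compromised) = 0.6·0.2909 / (0.6·0.2909 + 0.35·0.7091) ≈ 0.4129
After 'quiet': P(compromised) = 0.4·0.4129 / (0.4·0.4129 + 0.65·0.5871) ≈ 0.3021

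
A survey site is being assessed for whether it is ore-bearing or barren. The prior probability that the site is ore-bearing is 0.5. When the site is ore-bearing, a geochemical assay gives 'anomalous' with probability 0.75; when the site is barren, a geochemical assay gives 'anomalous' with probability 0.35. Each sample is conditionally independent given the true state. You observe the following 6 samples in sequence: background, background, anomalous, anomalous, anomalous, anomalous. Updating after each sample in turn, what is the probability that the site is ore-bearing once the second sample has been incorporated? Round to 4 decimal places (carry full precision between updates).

After 'background': P(ore) = 0.25·0.5000 / (0.25·0.5000 + 0.65·0.5000) ≈ 0.2778
After 'background': P(ore) = 0.25·0.2778 / (0.25·0.2778 + 0.65·0.7222) ≈ 0.1289

0.1289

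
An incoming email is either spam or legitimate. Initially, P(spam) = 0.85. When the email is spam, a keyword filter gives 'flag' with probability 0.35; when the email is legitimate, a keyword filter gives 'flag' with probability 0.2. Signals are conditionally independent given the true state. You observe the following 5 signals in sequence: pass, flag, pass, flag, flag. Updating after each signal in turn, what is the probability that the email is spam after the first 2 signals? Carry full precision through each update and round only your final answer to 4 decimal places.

0.8896

After 'pass': P(spam) = 0.65·0.8500 / (0.65·0.8500 + 0.8·0.1500) ≈ 0.8216
After 'flag': P(spam) = 0.35·0.8216 / (0.35·0.8216 + 0.2·0.1784) ≈ 0.8896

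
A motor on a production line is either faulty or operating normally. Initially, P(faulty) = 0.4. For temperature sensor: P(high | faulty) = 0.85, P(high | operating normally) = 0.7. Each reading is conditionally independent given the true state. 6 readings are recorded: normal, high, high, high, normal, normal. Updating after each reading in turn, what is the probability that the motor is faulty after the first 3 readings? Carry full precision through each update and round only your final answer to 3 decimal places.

After 'normal': P(faulty) = 0.15·0.4000 / (0.15·0.4000 + 0.3·0.6000) ≈ 0.2500
After 'high': P(faulty) = 0.85·0.2500 / (0.85·0.2500 + 0.7·0.7500) ≈ 0.2881
After 'high': P(faulty) = 0.85·0.2881 / (0.85·0.2881 + 0.7·0.7119) ≈ 0.3295

0.330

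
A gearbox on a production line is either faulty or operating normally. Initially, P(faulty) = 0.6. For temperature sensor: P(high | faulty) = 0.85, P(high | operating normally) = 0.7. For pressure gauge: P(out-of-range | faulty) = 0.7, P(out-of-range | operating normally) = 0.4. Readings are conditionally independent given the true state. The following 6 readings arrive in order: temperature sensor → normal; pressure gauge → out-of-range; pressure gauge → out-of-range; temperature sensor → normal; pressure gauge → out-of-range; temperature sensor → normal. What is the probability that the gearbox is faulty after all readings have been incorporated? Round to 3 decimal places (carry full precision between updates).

0.501

After temperature sensor='normal': P(faulty) = 0.15·0.6000 / (0.15·0.6000 + 0.3·0.4000) ≈ 0.4286
After pressure gauge='out-of-range': P(faulty) = 0.7·0.4286 / (0.7·0.4286 + 0.4·0.5714) ≈ 0.5676
After pressure gauge='out-of-range': P(faulty) = 0.7·0.5676 / (0.7·0.5676 + 0.4·0.4324) ≈ 0.6967
After temperature sensor='normal': P(faulty) = 0.15·0.6967 / (0.15·0.6967 + 0.3·0.3033) ≈ 0.5345
After pressure gauge='out-of-range': P(faulty) = 0.7·0.5345 / (0.7·0.5345 + 0.4·0.4655) ≈ 0.6677
After temperature sensor='normal': P(faulty) = 0.15·0.6677 / (0.15·0.6677 + 0.3·0.3323) ≈ 0.5012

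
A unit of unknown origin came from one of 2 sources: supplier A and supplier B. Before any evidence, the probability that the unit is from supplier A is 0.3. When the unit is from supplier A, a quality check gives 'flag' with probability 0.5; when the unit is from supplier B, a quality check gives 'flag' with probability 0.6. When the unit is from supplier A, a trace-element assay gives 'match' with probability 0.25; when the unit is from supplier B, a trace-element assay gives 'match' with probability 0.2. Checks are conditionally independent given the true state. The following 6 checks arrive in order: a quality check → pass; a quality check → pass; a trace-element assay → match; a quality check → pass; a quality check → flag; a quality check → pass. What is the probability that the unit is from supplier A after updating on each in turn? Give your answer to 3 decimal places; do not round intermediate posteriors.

0.522

Apply Bayes' rule sequentially, carrying P(supplier A) forward.
After a quality check='pass': P(supplier A) = 0.5·0.3000 / (0.5·0.3000 + 0.4·0.7000) ≈ 0.3488
After a quality check='pass': P(supplier A) = 0.5·0.3488 / (0.5·0.3488 + 0.4·0.6512) ≈ 0.4011
After a trace-element assay='match': P(supplier A) = 0.25·0.4011 / (0.25·0.4011 + 0.2·0.5989) ≈ 0.4557
After a quality check='pass': P(supplier A) = 0.5·0.4557 / (0.5·0.4557 + 0.4·0.5443) ≈ 0.5113
After a quality check='flag': P(supplier A) = 0.5·0.5113 / (0.5·0.5113 + 0.6·0.4887) ≈ 0.4658
After a quality check='pass': P(supplier A) = 0.5·0.4658 / (0.5·0.4658 + 0.4·0.5342) ≈ 0.5215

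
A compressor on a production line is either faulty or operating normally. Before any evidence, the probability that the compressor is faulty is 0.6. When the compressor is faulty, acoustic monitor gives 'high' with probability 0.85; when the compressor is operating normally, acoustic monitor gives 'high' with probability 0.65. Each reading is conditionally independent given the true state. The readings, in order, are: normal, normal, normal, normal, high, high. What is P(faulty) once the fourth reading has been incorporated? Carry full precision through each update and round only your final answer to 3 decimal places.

Each posterior becomes the prior for the next update.
After 'normal': P(faulty) = 0.15·0.6000 / (0.15·0.6000 + 0.35·0.4000) ≈ 0.3913
After 'normal': P(faulty) = 0.15·0.3913 / (0.15·0.3913 + 0.35·0.6087) ≈ 0.2160
After 'normal': P(faulty) = 0.15·0.2160 / (0.15·0.2160 + 0.35·0.7840) ≈ 0.1056
After 'normal': P(faulty) = 0.15·0.1056 / (0.15·0.1056 + 0.35·0.8944) ≈ 0.0482

0.048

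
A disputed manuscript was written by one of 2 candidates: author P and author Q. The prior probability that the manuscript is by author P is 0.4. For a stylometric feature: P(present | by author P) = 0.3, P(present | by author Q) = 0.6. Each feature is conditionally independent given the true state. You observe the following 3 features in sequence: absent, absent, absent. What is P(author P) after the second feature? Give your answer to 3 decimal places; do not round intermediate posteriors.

After 'absent': P(author P) = 0.7·0.4000 / (0.7·0.4000 + 0.4·0.6000) ≈ 0.5385
After 'absent': P(author P) = 0.7·0.5385 / (0.7·0.5385 + 0.4·0.4615) ≈ 0.6712

0.671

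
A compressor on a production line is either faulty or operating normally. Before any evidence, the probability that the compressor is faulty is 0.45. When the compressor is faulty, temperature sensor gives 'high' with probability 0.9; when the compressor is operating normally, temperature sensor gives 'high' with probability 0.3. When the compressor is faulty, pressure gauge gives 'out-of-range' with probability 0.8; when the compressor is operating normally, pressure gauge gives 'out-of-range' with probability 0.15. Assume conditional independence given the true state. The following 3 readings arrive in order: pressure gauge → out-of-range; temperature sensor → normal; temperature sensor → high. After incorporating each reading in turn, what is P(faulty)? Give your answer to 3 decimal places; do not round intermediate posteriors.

0.652

After pressure gauge='out-of-range': P(faulty) = 0.8·0.4500 / (0.8·0.4500 + 0.15·0.5500) ≈ 0.8136
After temperature sensor='normal': P(faulty) = 0.1·0.8136 / (0.1·0.8136 + 0.7·0.1864) ≈ 0.3840
After temperature sensor='high': P(faulty) = 0.9·0.3840 / (0.9·0.3840 + 0.3·0.6160) ≈ 0.6516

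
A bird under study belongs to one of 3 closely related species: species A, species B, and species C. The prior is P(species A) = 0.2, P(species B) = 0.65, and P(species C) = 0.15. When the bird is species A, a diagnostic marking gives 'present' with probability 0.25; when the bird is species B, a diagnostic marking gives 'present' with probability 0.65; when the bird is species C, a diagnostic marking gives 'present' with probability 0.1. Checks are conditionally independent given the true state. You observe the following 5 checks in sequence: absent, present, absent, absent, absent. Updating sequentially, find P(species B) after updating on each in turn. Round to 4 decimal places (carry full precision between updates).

0.1981

Apply Bayes' rule sequentially, carrying P(species B) forward.
After 'absent': normaliser = 0.75·0.2000 + 0.35·0.6500 + 0.9·0.1500; P(species A) ≈ 0.2927, P(species B) ≈ 0.4439, P(species C) ≈ 0.2634
After 'present': normaliser = 0.25·0.2927 + 0.65·0.4439 + 0.1·0.2634; P(species A) ≈ 0.1886, P(species B) ≈ 0.7436, P(species C) ≈ 0.0679
After 'absent': normaliser = 0.75·0.1886 + 0.35·0.7436 + 0.9·0.0679; P(species A) ≈ 0.3056, P(species B) ≈ 0.5624, P(species C) ≈ 0.1320
After 'absent': normaliser = 0.75·0.3056 + 0.35·0.5624 + 0.9·0.1320; P(species A) ≈ 0.4207, P(species B) ≈ 0.3613, P(species C) ≈ 0.2181
After 'absent': normaliser = 0.75·0.4207 + 0.35·0.3613 + 0.9·0.2181; P(species A) ≈ 0.4944, P(species B) ≈ 0.1981, P(species C) ≈ 0.3075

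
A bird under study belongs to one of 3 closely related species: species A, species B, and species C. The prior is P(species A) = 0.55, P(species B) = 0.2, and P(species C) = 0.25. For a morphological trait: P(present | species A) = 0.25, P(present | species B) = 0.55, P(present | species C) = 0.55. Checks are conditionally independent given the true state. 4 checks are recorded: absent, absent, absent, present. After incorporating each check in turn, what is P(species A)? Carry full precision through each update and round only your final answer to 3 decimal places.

After 'absent': normaliser = 0.75·0.5500 + 0.45·0.2000 + 0.45·0.2500; P(species A) ≈ 0.6707, P(species B) ≈ 0.1463, P(species C) ≈ 0.1829
After 'absent': normaliser = 0.75·0.6707 + 0.45·0.1463 + 0.45·0.1829; P(species A) ≈ 0.7725, P(species B) ≈ 0.1011, P(species C) ≈ 0.1264
After 'absent': normaliser = 0.75·0.7725 + 0.45·0.1011 + 0.45·0.1264; P(species A) ≈ 0.8498, P(species B) ≈ 0.0667, P(species C) ≈ 0.0834
After 'present': normaliser = 0.25·0.8498 + 0.55·0.0667 + 0.55·0.0834; P(species A) ≈ 0.7200, P(species B) ≈ 0.1244, P(species C) ≈ 0.1555

0.720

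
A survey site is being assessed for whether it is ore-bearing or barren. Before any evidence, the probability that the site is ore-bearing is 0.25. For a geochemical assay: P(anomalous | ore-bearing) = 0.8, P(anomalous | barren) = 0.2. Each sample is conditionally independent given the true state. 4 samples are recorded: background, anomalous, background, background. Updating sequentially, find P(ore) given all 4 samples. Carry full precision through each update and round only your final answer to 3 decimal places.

After 'background': P(ore) = 0.2·0.2500 / (0.2·0.2500 + 0.8·0.7500) ≈ 0.0769
After 'anomalous': P(ore) = 0.8·0.0769 / (0.8·0.0769 + 0.2·0.9231) ≈ 0.2500
After 'background': P(ore) = 0.2·0.2500 / (0.2·0.2500 + 0.8·0.7500) ≈ 0.0769
After 'background': P(ore) = 0.2·0.0769 / (0.2·0.0769 + 0.8·0.9231) ≈ 0.0204

0.020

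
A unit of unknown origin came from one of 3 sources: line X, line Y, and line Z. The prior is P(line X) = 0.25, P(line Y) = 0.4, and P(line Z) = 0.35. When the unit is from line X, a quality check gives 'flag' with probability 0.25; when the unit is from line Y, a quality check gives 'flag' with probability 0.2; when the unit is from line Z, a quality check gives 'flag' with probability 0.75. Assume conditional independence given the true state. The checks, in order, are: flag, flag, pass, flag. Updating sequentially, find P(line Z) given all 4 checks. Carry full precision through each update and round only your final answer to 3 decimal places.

After 'flag': normaliser = 0.25·0.2500 + 0.2·0.4000 + 0.75·0.3500; P(line X) ≈ 0.1543, P(line Y) ≈ 0.1975, P(line Z) ≈ 0.6481
After 'flag': normaliser = 0.25·0.1543 + 0.2·0.1975 + 0.75·0.6481; P(line X) ≈ 0.0684, P(line Y) ≈ 0.0700, P(line Z) ≈ 0.8616
After 'pass': normaliser = 0.75·0.0684 + 0.8·0.0700 + 0.25·0.8616; P(line X) ≈ 0.1589, P(line Y) ≈ 0.1736, P(line Z) ≈ 0.6675
After 'flag': normaliser = 0.25·0.1589 + 0.2·0.1736 + 0.75·0.6675; P(line X) ≈ 0.0691, P(line Y) ≈ 0.0604, P(line Z) ≈ 0.8705

0.871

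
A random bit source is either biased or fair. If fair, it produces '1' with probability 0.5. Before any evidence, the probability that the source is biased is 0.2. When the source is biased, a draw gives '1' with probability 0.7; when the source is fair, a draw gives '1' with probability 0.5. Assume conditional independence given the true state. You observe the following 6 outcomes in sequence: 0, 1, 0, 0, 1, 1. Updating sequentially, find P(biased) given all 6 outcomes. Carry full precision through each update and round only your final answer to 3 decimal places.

After '0': P(biased) = 0.3·0.2000 / (0.3·0.2000 + 0.5·0.8000) ≈ 0.1304
After '1': P(biased) = 0.7·0.1304 / (0.7·0.1304 + 0.5·0.8696) ≈ 0.1736
After '0': P(biased) = 0.3·0.1736 / (0.3·0.1736 + 0.5·0.8264) ≈ 0.1119
After '0': P(biased) = 0.3·0.1119 / (0.3·0.1119 + 0.5·0.8881) ≈ 0.0703
After '1': P(biased) = 0.7·0.0703 / (0.7·0.0703 + 0.5·0.9297) ≈ 0.0957
After '1': P(biased) = 0.7·0.0957 / (0.7·0.0957 + 0.5·0.9043) ≈ 0.1291

0.129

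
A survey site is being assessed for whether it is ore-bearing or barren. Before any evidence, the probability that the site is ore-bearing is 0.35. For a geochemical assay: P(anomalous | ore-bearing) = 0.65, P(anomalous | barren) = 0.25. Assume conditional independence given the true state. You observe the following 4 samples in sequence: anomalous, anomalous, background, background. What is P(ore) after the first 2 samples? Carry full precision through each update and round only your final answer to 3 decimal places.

0.784

After 'anomalous': P(ore) = 0.65·0.3500 / (0.65·0.3500 + 0.25·0.6500) ≈ 0.5833
After 'anomalous': P(ore) = 0.65·0.5833 / (0.65·0.5833 + 0.25·0.4167) ≈ 0.7845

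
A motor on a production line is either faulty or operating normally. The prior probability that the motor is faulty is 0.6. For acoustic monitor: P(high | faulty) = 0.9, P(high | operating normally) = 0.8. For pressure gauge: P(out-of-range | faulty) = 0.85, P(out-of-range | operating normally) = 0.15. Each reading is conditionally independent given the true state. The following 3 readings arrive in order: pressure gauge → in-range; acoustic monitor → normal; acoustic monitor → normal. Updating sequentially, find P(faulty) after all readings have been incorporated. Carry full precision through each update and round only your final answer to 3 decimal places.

Apply Bayes' rule sequentially, carrying P(faulty) forward.
After pressure gauge='in-range': P(faulty) = 0.15·0.6000 / (0.15·0.6000 + 0.85·0.4000) ≈ 0.2093
After acoustic monitor='normal': P(faulty) = 0.1·0.2093 / (0.1·0.2093 + 0.2·0.7907) ≈ 0.1169
After acoustic monitor='normal': P(faulty) = 0.1·0.1169 / (0.1·0.1169 + 0.2·0.8831) ≈ 0.0621

0.062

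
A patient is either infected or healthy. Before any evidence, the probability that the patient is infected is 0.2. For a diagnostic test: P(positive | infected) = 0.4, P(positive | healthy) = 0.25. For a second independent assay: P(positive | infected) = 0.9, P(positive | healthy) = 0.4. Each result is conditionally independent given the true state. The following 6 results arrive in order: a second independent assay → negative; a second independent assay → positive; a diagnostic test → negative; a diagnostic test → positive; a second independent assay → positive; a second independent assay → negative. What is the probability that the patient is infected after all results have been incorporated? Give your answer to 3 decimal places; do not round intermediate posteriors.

0.043

After a second independent assay='negative': P(infected) = 0.1·0.2000 / (0.1·0.2000 + 0.6·0.8000) ≈ 0.0400
After a second independent assay='positive': P(infected) = 0.9·0.0400 / (0.9·0.0400 + 0.4·0.9600) ≈ 0.0857
After a diagnostic test='negative': P(infected) = 0.6·0.0857 / (0.6·0.0857 + 0.75·0.9143) ≈ 0.0698
After a diagnostic test='positive': P(infected) = 0.4·0.0698 / (0.4·0.0698 + 0.25·0.9302) ≈ 0.1071
After a second independent assay='positive': P(infected) = 0.9·0.1071 / (0.9·0.1071 + 0.4·0.8929) ≈ 0.2126
After a second independent assay='negative': P(infected) = 0.1·0.2126 / (0.1·0.2126 + 0.6·0.7874) ≈ 0.0431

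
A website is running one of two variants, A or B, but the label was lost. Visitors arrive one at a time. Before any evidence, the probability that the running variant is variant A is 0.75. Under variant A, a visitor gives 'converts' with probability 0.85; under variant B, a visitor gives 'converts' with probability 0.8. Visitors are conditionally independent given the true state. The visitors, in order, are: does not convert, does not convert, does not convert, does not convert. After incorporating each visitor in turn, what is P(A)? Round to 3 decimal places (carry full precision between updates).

0.487

After 'does not convert': P(A) = 0.15·0.7500 / (0.15·0.7500 + 0.2·0.2500) ≈ 0.6923
After 'does not convert': P(A) = 0.15·0.6923 / (0.15·0.6923 + 0.2·0.3077) ≈ 0.6279
After 'does not convert': P(A) = 0.15·0.6279 / (0.15·0.6279 + 0.2·0.3721) ≈ 0.5586
After 'does not convert': P(A) = 0.15·0.5586 / (0.15·0.5586 + 0.2·0.4414) ≈ 0.4870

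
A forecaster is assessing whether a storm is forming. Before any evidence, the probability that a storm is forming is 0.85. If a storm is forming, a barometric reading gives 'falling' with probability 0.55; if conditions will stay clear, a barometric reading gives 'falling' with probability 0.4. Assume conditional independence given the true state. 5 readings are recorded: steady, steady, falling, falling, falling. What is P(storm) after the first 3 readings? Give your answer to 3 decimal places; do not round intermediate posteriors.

After 'steady': P(storm) = 0.45·0.8500 / (0.45·0.8500 + 0.6·0.1500) ≈ 0.8095
After 'steady': P(storm) = 0.45·0.8095 / (0.45·0.8095 + 0.6·0.1905) ≈ 0.7612
After 'falling': P(storm) = 0.55·0.7612 / (0.55·0.7612 + 0.4·0.2388) ≈ 0.8142

0.814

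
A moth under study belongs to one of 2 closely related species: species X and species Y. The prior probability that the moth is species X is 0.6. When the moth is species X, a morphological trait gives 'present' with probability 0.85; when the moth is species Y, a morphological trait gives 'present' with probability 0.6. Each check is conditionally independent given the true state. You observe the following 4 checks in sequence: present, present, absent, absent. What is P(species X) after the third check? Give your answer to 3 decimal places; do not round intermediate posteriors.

0.530

After 'present': P(species X) = 0.85·0.6000 / (0.85·0.6000 + 0.6·0.4000) ≈ 0.6800
After 'present': P(species X) = 0.85·0.6800 / (0.85·0.6800 + 0.6·0.3200) ≈ 0.7506
After 'absent': P(species X) = 0.15·0.7506 / (0.15·0.7506 + 0.4·0.2494) ≈ 0.5303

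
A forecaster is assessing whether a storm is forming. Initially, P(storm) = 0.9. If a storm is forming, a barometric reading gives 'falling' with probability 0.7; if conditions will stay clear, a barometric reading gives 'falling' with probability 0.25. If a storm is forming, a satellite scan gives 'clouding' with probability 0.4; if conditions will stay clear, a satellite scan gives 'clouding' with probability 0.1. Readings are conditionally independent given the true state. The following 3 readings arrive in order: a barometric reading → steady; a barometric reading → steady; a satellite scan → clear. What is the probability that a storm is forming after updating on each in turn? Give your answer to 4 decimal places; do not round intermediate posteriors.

0.4898

After a barometric reading='steady': P(storm) = 0.3·0.9000 / (0.3·0.9000 + 0.75·0.1000) ≈ 0.7826
After a barometric reading='steady': P(storm) = 0.3·0.7826 / (0.3·0.7826 + 0.75·0.2174) ≈ 0.5902
After a satellite scan='clear': P(storm) = 0.6·0.5902 / (0.6·0.5902 + 0.9·0.4098) ≈ 0.4898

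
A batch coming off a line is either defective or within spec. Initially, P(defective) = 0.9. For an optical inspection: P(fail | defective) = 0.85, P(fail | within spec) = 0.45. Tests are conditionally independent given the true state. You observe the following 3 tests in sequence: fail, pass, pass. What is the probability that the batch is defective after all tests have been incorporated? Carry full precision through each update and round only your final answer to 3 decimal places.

After 'fail': P(defective) = 0.85·0.9000 / (0.85·0.9000 + 0.45·0.1000) ≈ 0.9444
After 'pass': P(defective) = 0.15·0.9444 / (0.15·0.9444 + 0.55·0.0556) ≈ 0.8226
After 'pass': P(defective) = 0.15·0.8226 / (0.15·0.8226 + 0.55·0.1774) ≈ 0.5584

0.558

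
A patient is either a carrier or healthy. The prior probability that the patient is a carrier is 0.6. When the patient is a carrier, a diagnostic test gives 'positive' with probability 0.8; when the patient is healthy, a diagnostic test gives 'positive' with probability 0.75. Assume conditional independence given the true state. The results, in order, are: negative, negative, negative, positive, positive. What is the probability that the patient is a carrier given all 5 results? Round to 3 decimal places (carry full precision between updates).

0.466

Each posterior becomes the prior for the next update.
After 'negative': P(carrier) = 0.2·0.6000 / (0.2·0.6000 + 0.25·0.4000) ≈ 0.5455
After 'negative': P(carrier) = 0.2·0.5455 / (0.2·0.5455 + 0.25·0.4545) ≈ 0.4898
After 'negative': P(carrier) = 0.2·0.4898 / (0.2·0.4898 + 0.25·0.5102) ≈ 0.4344
After 'positive': P(carrier) = 0.8·0.4344 / (0.8·0.4344 + 0.75·0.5656) ≈ 0.4503
After 'positive': P(carrier) = 0.8·0.4503 / (0.8·0.4503 + 0.75·0.5497) ≈ 0.4663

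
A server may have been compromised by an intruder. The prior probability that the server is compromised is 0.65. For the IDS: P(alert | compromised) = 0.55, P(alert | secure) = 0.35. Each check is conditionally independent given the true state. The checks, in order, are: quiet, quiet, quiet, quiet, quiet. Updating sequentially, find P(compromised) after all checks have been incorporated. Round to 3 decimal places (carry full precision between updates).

After 'quiet': P(compromised) = 0.45·0.6500 / (0.45·0.6500 + 0.65·0.3500) ≈ 0.5625
After 'quiet': P(compromised) = 0.45·0.5625 / (0.45·0.5625 + 0.65·0.4375) ≈ 0.4709
After 'quiet': P(compromised) = 0.45·0.4709 / (0.45·0.4709 + 0.65·0.5291) ≈ 0.3813
After 'quiet': P(compromised) = 0.45·0.3813 / (0.45·0.3813 + 0.65·0.6187) ≈ 0.2990
After 'quiet': P(compromised) = 0.45·0.2990 / (0.45·0.2990 + 0.65·0.7010) ≈ 0.2280

0.228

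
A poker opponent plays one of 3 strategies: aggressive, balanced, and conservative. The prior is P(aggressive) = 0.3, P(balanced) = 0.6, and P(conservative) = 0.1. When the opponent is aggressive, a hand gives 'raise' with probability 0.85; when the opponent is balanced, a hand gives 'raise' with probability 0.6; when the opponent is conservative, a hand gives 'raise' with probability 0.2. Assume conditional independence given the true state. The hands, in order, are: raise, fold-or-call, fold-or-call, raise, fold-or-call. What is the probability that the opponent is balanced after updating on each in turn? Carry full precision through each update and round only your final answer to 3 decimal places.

0.833

After 'raise': normaliser = 0.85·0.3000 + 0.6·0.6000 + 0.2·0.1000; P(aggressive) ≈ 0.4016, P(balanced) ≈ 0.5669, P(conservative) ≈ 0.0315
After 'fold-or-call': normaliser = 0.15·0.4016 + 0.4·0.5669 + 0.8·0.0315; P(aggressive) ≈ 0.1929, P(balanced) ≈ 0.7264, P(conservative) ≈ 0.0807
After 'fold-or-call': normaliser = 0.15·0.1929 + 0.4·0.7264 + 0.8·0.0807; P(aggressive) ≈ 0.0754, P(balanced) ≈ 0.7565, P(conservative) ≈ 0.1681
After 'raise': normaliser = 0.85·0.0754 + 0.6·0.7565 + 0.2·0.1681; P(aggressive) ≈ 0.1161, P(balanced) ≈ 0.8229, P(conservative) ≈ 0.0610
After 'fold-or-call': normaliser = 0.15·0.1161 + 0.4·0.8229 + 0.8·0.0610; P(aggressive) ≈ 0.0441, P(balanced) ≈ 0.8326, P(conservative) ≈ 0.1233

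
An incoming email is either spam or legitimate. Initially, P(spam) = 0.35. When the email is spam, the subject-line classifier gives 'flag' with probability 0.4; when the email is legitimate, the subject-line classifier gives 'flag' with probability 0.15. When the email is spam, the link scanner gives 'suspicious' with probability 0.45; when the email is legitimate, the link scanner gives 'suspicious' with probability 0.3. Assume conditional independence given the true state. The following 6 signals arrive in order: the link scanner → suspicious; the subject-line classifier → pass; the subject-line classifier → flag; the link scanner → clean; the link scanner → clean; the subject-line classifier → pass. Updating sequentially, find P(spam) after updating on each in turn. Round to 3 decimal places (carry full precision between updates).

After the link scanner='suspicious': P(spam) = 0.45·0.3500 / (0.45·0.3500 + 0.3·0.6500) ≈ 0.4468
After the subject-line classifier='pass': P(spam) = 0.6·0.4468 / (0.6·0.4468 + 0.85·0.5532) ≈ 0.3631
After the subject-line classifier='flag': P(spam) = 0.4·0.3631 / (0.4·0.3631 + 0.15·0.6369) ≈ 0.6032
After the link scanner='clean': P(spam) = 0.55·0.6032 / (0.55·0.6032 + 0.7·0.3968) ≈ 0.5443
After the link scanner='clean': P(spam) = 0.55·0.5443 / (0.55·0.5443 + 0.7·0.4557) ≈ 0.4842
After the subject-line classifier='pass': P(spam) = 0.6·0.4842 / (0.6·0.4842 + 0.85·0.5158) ≈ 0.3985

0.399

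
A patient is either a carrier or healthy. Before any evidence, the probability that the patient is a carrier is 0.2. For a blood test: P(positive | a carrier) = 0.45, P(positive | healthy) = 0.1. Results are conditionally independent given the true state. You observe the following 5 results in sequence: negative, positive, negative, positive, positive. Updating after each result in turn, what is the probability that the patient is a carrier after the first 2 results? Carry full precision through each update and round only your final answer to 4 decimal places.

0.4074

After 'negative': P(carrier) = 0.55·0.2000 / (0.55·0.2000 + 0.9·0.8000) ≈ 0.1325
After 'positive': P(carrier) = 0.45·0.1325 / (0.45·0.1325 + 0.1·0.8675) ≈ 0.4074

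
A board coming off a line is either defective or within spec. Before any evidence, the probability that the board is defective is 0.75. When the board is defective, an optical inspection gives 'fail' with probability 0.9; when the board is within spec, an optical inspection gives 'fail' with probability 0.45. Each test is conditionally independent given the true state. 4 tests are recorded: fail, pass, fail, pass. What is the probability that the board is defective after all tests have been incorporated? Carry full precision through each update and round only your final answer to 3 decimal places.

0.284

After 'fail': P(defective) = 0.9·0.7500 / (0.9·0.7500 + 0.45·0.2500) ≈ 0.8571
After 'pass': P(defective) = 0.1·0.8571 / (0.1·0.8571 + 0.55·0.1429) ≈ 0.5217
After 'fail': P(defective) = 0.9·0.5217 / (0.9·0.5217 + 0.45·0.4783) ≈ 0.6857
After 'pass': P(defective) = 0.1·0.6857 / (0.1·0.6857 + 0.55·0.3143) ≈ 0.2840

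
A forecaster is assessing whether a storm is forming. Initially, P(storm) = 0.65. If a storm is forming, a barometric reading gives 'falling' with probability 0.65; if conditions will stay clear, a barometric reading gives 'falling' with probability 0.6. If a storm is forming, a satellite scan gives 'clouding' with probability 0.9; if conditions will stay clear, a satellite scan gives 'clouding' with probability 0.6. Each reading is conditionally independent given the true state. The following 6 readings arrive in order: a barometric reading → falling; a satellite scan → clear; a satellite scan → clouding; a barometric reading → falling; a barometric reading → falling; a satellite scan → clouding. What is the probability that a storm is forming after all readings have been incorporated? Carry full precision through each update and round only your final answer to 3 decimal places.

After a barometric reading='falling': P(storm) = 0.65·0.6500 / (0.65·0.6500 + 0.6·0.3500) ≈ 0.6680
After a satellite scan='clear': P(storm) = 0.1·0.6680 / (0.1·0.6680 + 0.4·0.3320) ≈ 0.3347
After a satellite scan='clouding': P(storm) = 0.9·0.3347 / (0.9·0.3347 + 0.6·0.6653) ≈ 0.4300
After a barometric reading='falling': P(storm) = 0.65·0.4300 / (0.65·0.4300 + 0.6·0.5700) ≈ 0.4497
After a barometric reading='falling': P(storm) = 0.65·0.4497 / (0.65·0.4497 + 0.6·0.5503) ≈ 0.4696
After a satellite scan='clouding': P(storm) = 0.9·0.4696 / (0.9·0.4696 + 0.6·0.5304) ≈ 0.5705

0.570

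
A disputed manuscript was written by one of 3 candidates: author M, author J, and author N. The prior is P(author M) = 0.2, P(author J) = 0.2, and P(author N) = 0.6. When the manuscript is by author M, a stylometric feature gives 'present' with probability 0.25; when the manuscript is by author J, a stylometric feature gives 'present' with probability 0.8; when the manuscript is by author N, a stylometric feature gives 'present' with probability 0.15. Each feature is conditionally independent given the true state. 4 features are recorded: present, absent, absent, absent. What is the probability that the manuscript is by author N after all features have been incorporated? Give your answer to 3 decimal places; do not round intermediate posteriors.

0.712

After 'present': normaliser = 0.25·0.2000 + 0.8·0.2000 + 0.15·0.6000; P(author M) ≈ 0.1667, P(author J) ≈ 0.5333, P(author N) ≈ 0.3000
After 'absent': normaliser = 0.75·0.1667 + 0.2·0.5333 + 0.85·0.3000; P(author M) ≈ 0.2568, P(author J) ≈ 0.2192, P(author N) ≈ 0.5240
After 'absent': normaliser = 0.75·0.2568 + 0.2·0.2192 + 0.85·0.5240; P(author M) ≈ 0.2825, P(author J) ≈ 0.0643, P(author N) ≈ 0.6532
After 'absent': normaliser = 0.75·0.2825 + 0.2·0.0643 + 0.85·0.6532; P(author M) ≈ 0.2717, P(author J) ≈ 0.0165, P(author N) ≈ 0.7118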